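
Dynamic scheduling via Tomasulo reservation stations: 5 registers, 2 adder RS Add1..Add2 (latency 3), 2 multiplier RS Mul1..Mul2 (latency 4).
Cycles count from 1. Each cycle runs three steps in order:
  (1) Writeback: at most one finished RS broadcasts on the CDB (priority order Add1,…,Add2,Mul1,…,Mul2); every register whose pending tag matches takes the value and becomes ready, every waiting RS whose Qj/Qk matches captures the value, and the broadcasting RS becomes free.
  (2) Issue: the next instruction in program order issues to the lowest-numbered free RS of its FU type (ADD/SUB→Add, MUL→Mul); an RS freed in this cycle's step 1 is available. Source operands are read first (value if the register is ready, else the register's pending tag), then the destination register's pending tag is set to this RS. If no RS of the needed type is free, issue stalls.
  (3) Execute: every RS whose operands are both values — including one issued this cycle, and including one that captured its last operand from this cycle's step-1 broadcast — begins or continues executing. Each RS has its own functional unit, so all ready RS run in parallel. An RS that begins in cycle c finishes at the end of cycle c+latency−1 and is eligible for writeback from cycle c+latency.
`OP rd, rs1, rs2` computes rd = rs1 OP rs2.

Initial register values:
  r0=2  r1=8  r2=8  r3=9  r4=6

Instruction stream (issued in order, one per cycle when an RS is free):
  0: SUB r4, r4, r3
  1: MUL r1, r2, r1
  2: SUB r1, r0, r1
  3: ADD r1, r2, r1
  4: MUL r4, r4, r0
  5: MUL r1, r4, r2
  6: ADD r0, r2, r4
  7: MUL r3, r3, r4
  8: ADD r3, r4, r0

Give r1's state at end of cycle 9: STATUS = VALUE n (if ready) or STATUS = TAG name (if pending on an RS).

STATUS = TAG Mul1

  c1: issue SUB r4<-Add1  regs: r0:2,r1:8,r2:8,r3:9,r4:Add1
  c2: issue MUL r1<-Mul1  regs: r0:2,r1:Mul1,r2:8,r3:9,r4:Add1
  c3: issue SUB r1<-Add2  regs: r0:2,r1:Add2,r2:8,r3:9,r4:Add1
  c4: CDB Add1=-3; issue ADD r1<-Add1  regs: r0:2,r1:Add1,r2:8,r3:9,r4:-3
  c5: issue MUL r4<-Mul2  regs: r0:2,r1:Add1,r2:8,r3:9,r4:Mul2
  c6: CDB Mul1=64; issue MUL r1<-Mul1  regs: r0:2,r1:Mul1,r2:8,r3:9,r4:Mul2
  c7: stall  regs: r0:2,r1:Mul1,r2:8,r3:9,r4:Mul2
  c8: stall  regs: r0:2,r1:Mul1,r2:8,r3:9,r4:Mul2
  c9: CDB Add2=-62; issue ADD r0<-Add2  regs: r0:Add2,r1:Mul1,r2:8,r3:9,r4:Mul2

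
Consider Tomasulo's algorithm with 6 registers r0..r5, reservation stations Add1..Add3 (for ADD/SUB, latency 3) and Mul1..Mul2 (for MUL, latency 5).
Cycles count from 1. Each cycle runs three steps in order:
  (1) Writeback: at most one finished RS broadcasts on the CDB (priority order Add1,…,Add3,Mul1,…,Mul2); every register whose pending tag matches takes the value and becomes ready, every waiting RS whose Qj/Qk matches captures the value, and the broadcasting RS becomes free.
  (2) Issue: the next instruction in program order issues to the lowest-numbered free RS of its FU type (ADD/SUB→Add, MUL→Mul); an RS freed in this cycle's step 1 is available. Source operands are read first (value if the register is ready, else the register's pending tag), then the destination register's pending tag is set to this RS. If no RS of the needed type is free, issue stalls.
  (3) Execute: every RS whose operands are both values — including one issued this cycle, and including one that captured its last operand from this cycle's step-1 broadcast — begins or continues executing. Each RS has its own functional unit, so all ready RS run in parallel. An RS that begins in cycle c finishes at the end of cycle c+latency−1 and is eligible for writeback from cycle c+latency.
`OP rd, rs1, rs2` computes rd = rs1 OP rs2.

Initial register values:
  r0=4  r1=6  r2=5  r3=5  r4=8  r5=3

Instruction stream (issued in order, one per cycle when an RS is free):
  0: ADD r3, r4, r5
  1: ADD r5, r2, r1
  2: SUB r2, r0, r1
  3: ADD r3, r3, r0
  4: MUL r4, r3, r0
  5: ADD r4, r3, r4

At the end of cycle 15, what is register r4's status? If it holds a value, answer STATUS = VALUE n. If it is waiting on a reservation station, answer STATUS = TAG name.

STATUS = VALUE 75

c1: issue ADD r3<-Add1 | r0:4,r1:6,r2:5,r3:Add1,r4:8,r5:3
c2: issue ADD r5<-Add2 | r0:4,r1:6,r2:5,r3:Add1,r4:8,r5:Add2
c3: issue SUB r2<-Add3 | r0:4,r1:6,r2:Add3,r3:Add1,r4:8,r5:Add2
c4: CDB Add1=11; issue ADD r3<-Add1 | r0:4,r1:6,r2:Add3,r3:Add1,r4:8,r5:Add2
c5: CDB Add2=11; issue MUL r4<-Mul1 | r0:4,r1:6,r2:Add3,r3:Add1,r4:Mul1,r5:11
c6: CDB Add3=-2; issue ADD r4<-Add2 | r0:4,r1:6,r2:-2,r3:Add1,r4:Add2,r5:11
c7: CDB Add1=15 | r0:4,r1:6,r2:-2,r3:15,r4:Add2,r5:11
c8: - | r0:4,r1:6,r2:-2,r3:15,r4:Add2,r5:11
c9: - | r0:4,r1:6,r2:-2,r3:15,r4:Add2,r5:11
c10: - | r0:4,r1:6,r2:-2,r3:15,r4:Add2,r5:11
c11: - | r0:4,r1:6,r2:-2,r3:15,r4:Add2,r5:11
c12: CDB Mul1=60 | r0:4,r1:6,r2:-2,r3:15,r4:Add2,r5:11
c13: - | r0:4,r1:6,r2:-2,r3:15,r4:Add2,r5:11
c14: - | r0:4,r1:6,r2:-2,r3:15,r4:Add2,r5:11
c15: CDB Add2=75 | r0:4,r1:6,r2:-2,r3:15,r4:75,r5:11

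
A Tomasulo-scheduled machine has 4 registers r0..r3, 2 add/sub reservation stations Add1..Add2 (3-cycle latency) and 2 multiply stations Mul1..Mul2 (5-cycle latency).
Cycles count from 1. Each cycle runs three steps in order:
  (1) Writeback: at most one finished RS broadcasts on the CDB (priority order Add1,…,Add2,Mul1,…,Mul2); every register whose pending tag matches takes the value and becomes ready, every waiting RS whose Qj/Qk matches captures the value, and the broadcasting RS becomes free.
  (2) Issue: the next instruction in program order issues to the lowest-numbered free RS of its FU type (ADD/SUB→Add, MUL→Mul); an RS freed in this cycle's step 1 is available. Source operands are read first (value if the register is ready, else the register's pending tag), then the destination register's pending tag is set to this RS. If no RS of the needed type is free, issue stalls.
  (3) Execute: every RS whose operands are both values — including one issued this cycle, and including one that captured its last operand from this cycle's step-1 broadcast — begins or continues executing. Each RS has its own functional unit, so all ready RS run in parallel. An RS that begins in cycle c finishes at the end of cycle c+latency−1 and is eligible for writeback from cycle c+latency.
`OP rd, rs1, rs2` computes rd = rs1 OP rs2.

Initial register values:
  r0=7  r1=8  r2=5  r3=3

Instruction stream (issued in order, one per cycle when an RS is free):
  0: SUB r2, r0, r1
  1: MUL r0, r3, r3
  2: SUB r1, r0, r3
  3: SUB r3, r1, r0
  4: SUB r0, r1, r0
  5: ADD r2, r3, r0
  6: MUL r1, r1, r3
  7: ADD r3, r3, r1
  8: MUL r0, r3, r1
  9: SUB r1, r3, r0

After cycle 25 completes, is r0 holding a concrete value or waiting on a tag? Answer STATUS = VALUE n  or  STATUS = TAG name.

  c1: issue SUB r2<-Add1  regs: r0:7,r1:8,r2:Add1,r3:3
  c2: issue MUL r0<-Mul1  regs: r0:Mul1,r1:8,r2:Add1,r3:3
  c3: issue SUB r1<-Add2  regs: r0:Mul1,r1:Add2,r2:Add1,r3:3
  c4: CDB Add1=-1; issue SUB r3<-Add1  regs: r0:Mul1,r1:Add2,r2:-1,r3:Add1
  c5: stall  regs: r0:Mul1,r1:Add2,r2:-1,r3:Add1
  c6: stall  regs: r0:Mul1,r1:Add2,r2:-1,r3:Add1
  c7: CDB Mul1=9; stall  regs: r0:9,r1:Add2,r2:-1,r3:Add1
  c8: stall  regs: r0:9,r1:Add2,r2:-1,r3:Add1
  c9: stall  regs: r0:9,r1:Add2,r2:-1,r3:Add1
  c10: CDB Add2=6; issue SUB r0<-Add2  regs: r0:Add2,r1:6,r2:-1,r3:Add1
  c11: stall  regs: r0:Add2,r1:6,r2:-1,r3:Add1
  c12: stall  regs: r0:Add2,r1:6,r2:-1,r3:Add1
  c13: CDB Add1=-3; issue ADD r2<-Add1  regs: r0:Add2,r1:6,r2:Add1,r3:-3
  c14: CDB Add2=-3; issue MUL r1<-Mul1  regs: r0:-3,r1:Mul1,r2:Add1,r3:-3
  c15: issue ADD r3<-Add2  regs: r0:-3,r1:Mul1,r2:Add1,r3:Add2
  c16: issue MUL r0<-Mul2  regs: r0:Mul2,r1:Mul1,r2:Add1,r3:Add2
  c17: CDB Add1=-6; issue SUB r1<-Add1  regs: r0:Mul2,r1:Add1,r2:-6,r3:Add2
  c18: -  regs: r0:Mul2,r1:Add1,r2:-6,r3:Add2
  c19: CDB Mul1=-18  regs: r0:Mul2,r1:Add1,r2:-6,r3:Add2
  c20: -  regs: r0:Mul2,r1:Add1,r2:-6,r3:Add2
  c21: -  regs: r0:Mul2,r1:Add1,r2:-6,r3:Add2
  c22: CDB Add2=-21  regs: r0:Mul2,r1:Add1,r2:-6,r3:-21
  c23: -  regs: r0:Mul2,r1:Add1,r2:-6,r3:-21
  c24: -  regs: r0:Mul2,r1:Add1,r2:-6,r3:-21
  c25: -  regs: r0:Mul2,r1:Add1,r2:-6,r3:-21

STATUS = TAG Mul2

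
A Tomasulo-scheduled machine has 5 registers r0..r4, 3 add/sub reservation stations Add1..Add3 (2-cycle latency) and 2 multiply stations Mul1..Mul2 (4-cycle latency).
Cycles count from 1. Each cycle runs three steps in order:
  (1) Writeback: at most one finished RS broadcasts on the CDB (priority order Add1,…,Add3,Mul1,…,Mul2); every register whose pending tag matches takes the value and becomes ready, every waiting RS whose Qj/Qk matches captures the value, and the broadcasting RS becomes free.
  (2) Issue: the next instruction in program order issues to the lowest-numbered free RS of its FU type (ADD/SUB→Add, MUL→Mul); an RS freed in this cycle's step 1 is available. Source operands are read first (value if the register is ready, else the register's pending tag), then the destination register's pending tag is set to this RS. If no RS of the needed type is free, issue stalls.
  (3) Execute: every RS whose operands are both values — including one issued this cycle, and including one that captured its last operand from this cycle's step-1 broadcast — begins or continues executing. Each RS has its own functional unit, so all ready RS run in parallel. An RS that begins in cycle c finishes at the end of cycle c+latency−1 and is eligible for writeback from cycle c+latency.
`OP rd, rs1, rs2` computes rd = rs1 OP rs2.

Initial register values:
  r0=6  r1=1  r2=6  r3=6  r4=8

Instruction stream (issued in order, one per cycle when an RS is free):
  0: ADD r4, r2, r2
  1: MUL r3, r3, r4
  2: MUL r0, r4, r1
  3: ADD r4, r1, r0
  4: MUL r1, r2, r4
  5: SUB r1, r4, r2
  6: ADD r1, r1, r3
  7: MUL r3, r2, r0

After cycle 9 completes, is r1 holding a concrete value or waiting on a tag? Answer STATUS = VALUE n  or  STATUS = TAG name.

cycle 1: issue ADD r4<-Add1 // r0:6,r1:1,r2:6,r3:6,r4:Add1
cycle 2: issue MUL r3<-Mul1 // r0:6,r1:1,r2:6,r3:Mul1,r4:Add1
cycle 3: CDB Add1=12; issue MUL r0<-Mul2 // r0:Mul2,r1:1,r2:6,r3:Mul1,r4:12
cycle 4: issue ADD r4<-Add1 // r0:Mul2,r1:1,r2:6,r3:Mul1,r4:Add1
cycle 5: stall // r0:Mul2,r1:1,r2:6,r3:Mul1,r4:Add1
cycle 6: stall // r0:Mul2,r1:1,r2:6,r3:Mul1,r4:Add1
cycle 7: CDB Mul1=72; issue MUL r1<-Mul1 // r0:Mul2,r1:Mul1,r2:6,r3:72,r4:Add1
cycle 8: CDB Mul2=12; issue SUB r1<-Add2 // r0:12,r1:Add2,r2:6,r3:72,r4:Add1
cycle 9: issue ADD r1<-Add3 // r0:12,r1:Add3,r2:6,r3:72,r4:Add1

STATUS = TAG Add3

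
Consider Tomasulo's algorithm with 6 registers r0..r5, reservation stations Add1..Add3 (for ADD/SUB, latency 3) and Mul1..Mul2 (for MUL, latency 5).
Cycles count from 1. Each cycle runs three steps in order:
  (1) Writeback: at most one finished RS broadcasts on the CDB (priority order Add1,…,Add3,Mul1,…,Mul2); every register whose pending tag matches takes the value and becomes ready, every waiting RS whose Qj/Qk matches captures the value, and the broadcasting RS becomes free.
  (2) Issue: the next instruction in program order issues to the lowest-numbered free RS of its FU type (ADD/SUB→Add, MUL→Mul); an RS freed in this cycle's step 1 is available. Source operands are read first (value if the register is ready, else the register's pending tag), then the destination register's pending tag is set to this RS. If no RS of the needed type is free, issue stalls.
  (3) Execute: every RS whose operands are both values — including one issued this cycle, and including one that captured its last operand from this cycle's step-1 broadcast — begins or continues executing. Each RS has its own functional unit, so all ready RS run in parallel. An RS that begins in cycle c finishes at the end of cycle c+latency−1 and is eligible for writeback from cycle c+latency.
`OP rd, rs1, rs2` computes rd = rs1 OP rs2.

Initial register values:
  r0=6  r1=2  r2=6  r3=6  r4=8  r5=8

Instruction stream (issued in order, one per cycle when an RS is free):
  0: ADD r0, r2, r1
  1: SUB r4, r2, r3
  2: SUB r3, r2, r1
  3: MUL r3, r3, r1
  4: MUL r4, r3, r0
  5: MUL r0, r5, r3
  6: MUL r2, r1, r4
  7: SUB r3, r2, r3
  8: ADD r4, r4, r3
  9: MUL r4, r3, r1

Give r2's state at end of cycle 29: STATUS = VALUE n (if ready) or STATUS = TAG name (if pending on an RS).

cycle 1: issue ADD r0<-Add1 // r0:Add1,r1:2,r2:6,r3:6,r4:8,r5:8
cycle 2: issue SUB r4<-Add2 // r0:Add1,r1:2,r2:6,r3:6,r4:Add2,r5:8
cycle 3: issue SUB r3<-Add3 // r0:Add1,r1:2,r2:6,r3:Add3,r4:Add2,r5:8
cycle 4: CDB Add1=8; issue MUL r3<-Mul1 // r0:8,r1:2,r2:6,r3:Mul1,r4:Add2,r5:8
cycle 5: CDB Add2=0; issue MUL r4<-Mul2 // r0:8,r1:2,r2:6,r3:Mul1,r4:Mul2,r5:8
cycle 6: CDB Add3=4; stall // r0:8,r1:2,r2:6,r3:Mul1,r4:Mul2,r5:8
cycle 7: stall // r0:8,r1:2,r2:6,r3:Mul1,r4:Mul2,r5:8
cycle 8: stall // r0:8,r1:2,r2:6,r3:Mul1,r4:Mul2,r5:8
cycle 9: stall // r0:8,r1:2,r2:6,r3:Mul1,r4:Mul2,r5:8
cycle 10: stall // r0:8,r1:2,r2:6,r3:Mul1,r4:Mul2,r5:8
cycle 11: CDB Mul1=8; issue MUL r0<-Mul1 // r0:Mul1,r1:2,r2:6,r3:8,r4:Mul2,r5:8
cycle 12: stall // r0:Mul1,r1:2,r2:6,r3:8,r4:Mul2,r5:8
cycle 13: stall // r0:Mul1,r1:2,r2:6,r3:8,r4:Mul2,r5:8
cycle 14: stall // r0:Mul1,r1:2,r2:6,r3:8,r4:Mul2,r5:8
cycle 15: stall // r0:Mul1,r1:2,r2:6,r3:8,r4:Mul2,r5:8
cycle 16: CDB Mul1=64; issue MUL r2<-Mul1 // r0:64,r1:2,r2:Mul1,r3:8,r4:Mul2,r5:8
cycle 17: CDB Mul2=64; issue SUB r3<-Add1 // r0:64,r1:2,r2:Mul1,r3:Add1,r4:64,r5:8
cycle 18: issue ADD r4<-Add2 // r0:64,r1:2,r2:Mul1,r3:Add1,r4:Add2,r5:8
cycle 19: issue MUL r4<-Mul2 // r0:64,r1:2,r2:Mul1,r3:Add1,r4:Mul2,r5:8
cycle 20: - // r0:64,r1:2,r2:Mul1,r3:Add1,r4:Mul2,r5:8
cycle 21: - // r0:64,r1:2,r2:Mul1,r3:Add1,r4:Mul2,r5:8
cycle 22: CDB Mul1=128 // r0:64,r1:2,r2:128,r3:Add1,r4:Mul2,r5:8
cycle 23: - // r0:64,r1:2,r2:128,r3:Add1,r4:Mul2,r5:8
cycle 24: - // r0:64,r1:2,r2:128,r3:Add1,r4:Mul2,r5:8
cycle 25: CDB Add1=120 // r0:64,r1:2,r2:128,r3:120,r4:Mul2,r5:8
cycle 26: - // r0:64,r1:2,r2:128,r3:120,r4:Mul2,r5:8
cycle 27: - // r0:64,r1:2,r2:128,r3:120,r4:Mul2,r5:8
cycle 28: CDB Add2=184 // r0:64,r1:2,r2:128,r3:120,r4:Mul2,r5:8
cycle 29: - // r0:64,r1:2,r2:128,r3:120,r4:Mul2,r5:8

STATUS = VALUE 128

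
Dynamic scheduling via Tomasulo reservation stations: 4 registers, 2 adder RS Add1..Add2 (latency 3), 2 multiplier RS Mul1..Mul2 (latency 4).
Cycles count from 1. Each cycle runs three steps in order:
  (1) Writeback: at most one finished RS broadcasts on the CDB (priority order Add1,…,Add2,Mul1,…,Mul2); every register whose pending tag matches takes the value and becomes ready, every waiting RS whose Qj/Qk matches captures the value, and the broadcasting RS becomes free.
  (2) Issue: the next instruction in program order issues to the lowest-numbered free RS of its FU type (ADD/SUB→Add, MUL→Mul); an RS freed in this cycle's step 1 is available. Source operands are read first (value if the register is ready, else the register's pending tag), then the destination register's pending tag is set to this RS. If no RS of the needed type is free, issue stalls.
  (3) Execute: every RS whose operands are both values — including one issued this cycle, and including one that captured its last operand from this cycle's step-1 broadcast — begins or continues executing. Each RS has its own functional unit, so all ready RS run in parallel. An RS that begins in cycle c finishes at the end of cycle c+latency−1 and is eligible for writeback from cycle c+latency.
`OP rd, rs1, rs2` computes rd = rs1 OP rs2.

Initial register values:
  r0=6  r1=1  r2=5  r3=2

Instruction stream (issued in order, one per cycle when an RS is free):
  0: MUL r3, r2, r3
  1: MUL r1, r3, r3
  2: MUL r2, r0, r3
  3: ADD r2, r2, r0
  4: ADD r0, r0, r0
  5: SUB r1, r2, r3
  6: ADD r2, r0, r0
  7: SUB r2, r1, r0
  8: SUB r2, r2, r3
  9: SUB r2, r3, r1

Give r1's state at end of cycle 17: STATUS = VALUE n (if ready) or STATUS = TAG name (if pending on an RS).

c1: issue MUL r3<-Mul1 | r0:6,r1:1,r2:5,r3:Mul1
c2: issue MUL r1<-Mul2 | r0:6,r1:Mul2,r2:5,r3:Mul1
c3: stall | r0:6,r1:Mul2,r2:5,r3:Mul1
c4: stall | r0:6,r1:Mul2,r2:5,r3:Mul1
c5: CDB Mul1=10; issue MUL r2<-Mul1 | r0:6,r1:Mul2,r2:Mul1,r3:10
c6: issue ADD r2<-Add1 | r0:6,r1:Mul2,r2:Add1,r3:10
c7: issue ADD r0<-Add2 | r0:Add2,r1:Mul2,r2:Add1,r3:10
c8: stall | r0:Add2,r1:Mul2,r2:Add1,r3:10
c9: CDB Mul1=60; stall | r0:Add2,r1:Mul2,r2:Add1,r3:10
c10: CDB Add2=12; issue SUB r1<-Add2 | r0:12,r1:Add2,r2:Add1,r3:10
c11: CDB Mul2=100; stall | r0:12,r1:Add2,r2:Add1,r3:10
c12: CDB Add1=66; issue ADD r2<-Add1 | r0:12,r1:Add2,r2:Add1,r3:10
c13: stall | r0:12,r1:Add2,r2:Add1,r3:10
c14: stall | r0:12,r1:Add2,r2:Add1,r3:10
c15: CDB Add1=24; issue SUB r2<-Add1 | r0:12,r1:Add2,r2:Add1,r3:10
c16: CDB Add2=56; issue SUB r2<-Add2 | r0:12,r1:56,r2:Add2,r3:10
c17: stall | r0:12,r1:56,r2:Add2,r3:10

STATUS = VALUE 56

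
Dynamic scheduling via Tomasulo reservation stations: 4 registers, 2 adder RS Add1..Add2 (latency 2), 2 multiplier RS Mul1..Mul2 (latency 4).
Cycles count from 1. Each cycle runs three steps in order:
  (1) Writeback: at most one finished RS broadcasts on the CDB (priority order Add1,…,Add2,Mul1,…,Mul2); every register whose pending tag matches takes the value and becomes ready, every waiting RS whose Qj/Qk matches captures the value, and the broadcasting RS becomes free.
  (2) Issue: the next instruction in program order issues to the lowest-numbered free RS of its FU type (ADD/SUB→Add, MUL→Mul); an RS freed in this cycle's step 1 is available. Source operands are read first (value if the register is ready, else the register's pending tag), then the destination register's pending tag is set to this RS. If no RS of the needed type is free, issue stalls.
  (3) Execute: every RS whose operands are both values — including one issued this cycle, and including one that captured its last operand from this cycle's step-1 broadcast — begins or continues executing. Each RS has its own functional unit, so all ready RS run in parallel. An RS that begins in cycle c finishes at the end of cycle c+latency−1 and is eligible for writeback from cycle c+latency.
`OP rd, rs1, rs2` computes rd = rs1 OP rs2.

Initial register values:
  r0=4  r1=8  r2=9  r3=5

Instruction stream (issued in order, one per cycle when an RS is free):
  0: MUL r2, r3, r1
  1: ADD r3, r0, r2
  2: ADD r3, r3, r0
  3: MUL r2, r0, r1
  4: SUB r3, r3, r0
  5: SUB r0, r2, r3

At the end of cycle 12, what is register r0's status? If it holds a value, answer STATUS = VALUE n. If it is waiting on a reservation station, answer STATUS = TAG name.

STATUS = TAG Add2

c1: issue MUL r2<-Mul1 | r0:4,r1:8,r2:Mul1,r3:5
c2: issue ADD r3<-Add1 | r0:4,r1:8,r2:Mul1,r3:Add1
c3: issue ADD r3<-Add2 | r0:4,r1:8,r2:Mul1,r3:Add2
c4: issue MUL r2<-Mul2 | r0:4,r1:8,r2:Mul2,r3:Add2
c5: CDB Mul1=40; stall | r0:4,r1:8,r2:Mul2,r3:Add2
c6: stall | r0:4,r1:8,r2:Mul2,r3:Add2
c7: CDB Add1=44; issue SUB r3<-Add1 | r0:4,r1:8,r2:Mul2,r3:Add1
c8: CDB Mul2=32; stall | r0:4,r1:8,r2:32,r3:Add1
c9: CDB Add2=48; issue SUB r0<-Add2 | r0:Add2,r1:8,r2:32,r3:Add1
c10: - | r0:Add2,r1:8,r2:32,r3:Add1
c11: CDB Add1=44 | r0:Add2,r1:8,r2:32,r3:44
c12: - | r0:Add2,r1:8,r2:32,r3:44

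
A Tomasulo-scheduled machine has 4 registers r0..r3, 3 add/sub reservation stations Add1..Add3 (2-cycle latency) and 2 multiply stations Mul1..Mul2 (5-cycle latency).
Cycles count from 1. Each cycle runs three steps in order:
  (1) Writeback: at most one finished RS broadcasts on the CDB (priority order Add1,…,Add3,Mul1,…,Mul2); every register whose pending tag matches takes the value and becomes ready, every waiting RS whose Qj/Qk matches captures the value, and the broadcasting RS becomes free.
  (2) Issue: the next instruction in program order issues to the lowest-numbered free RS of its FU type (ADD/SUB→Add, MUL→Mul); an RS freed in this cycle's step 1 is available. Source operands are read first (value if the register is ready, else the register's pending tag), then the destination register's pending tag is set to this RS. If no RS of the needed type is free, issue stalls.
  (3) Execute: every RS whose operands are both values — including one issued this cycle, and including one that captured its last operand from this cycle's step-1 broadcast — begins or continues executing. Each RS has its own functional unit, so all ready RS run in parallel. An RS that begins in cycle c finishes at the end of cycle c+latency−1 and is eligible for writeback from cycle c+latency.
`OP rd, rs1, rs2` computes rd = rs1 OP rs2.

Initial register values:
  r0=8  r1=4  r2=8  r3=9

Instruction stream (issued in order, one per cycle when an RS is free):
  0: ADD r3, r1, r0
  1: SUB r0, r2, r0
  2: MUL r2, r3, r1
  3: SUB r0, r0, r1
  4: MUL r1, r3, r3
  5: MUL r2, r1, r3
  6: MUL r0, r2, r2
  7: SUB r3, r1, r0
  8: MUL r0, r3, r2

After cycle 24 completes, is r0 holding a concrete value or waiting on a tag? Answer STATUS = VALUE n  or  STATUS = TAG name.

STATUS = TAG Mul1

cycle 1: issue ADD r3<-Add1 // r0:8,r1:4,r2:8,r3:Add1
cycle 2: issue SUB r0<-Add2 // r0:Add2,r1:4,r2:8,r3:Add1
cycle 3: CDB Add1=12; issue MUL r2<-Mul1 // r0:Add2,r1:4,r2:Mul1,r3:12
cycle 4: CDB Add2=0; issue SUB r0<-Add1 // r0:Add1,r1:4,r2:Mul1,r3:12
cycle 5: issue MUL r1<-Mul2 // r0:Add1,r1:Mul2,r2:Mul1,r3:12
cycle 6: CDB Add1=-4; stall // r0:-4,r1:Mul2,r2:Mul1,r3:12
cycle 7: stall // r0:-4,r1:Mul2,r2:Mul1,r3:12
cycle 8: CDB Mul1=48; issue MUL r2<-Mul1 // r0:-4,r1:Mul2,r2:Mul1,r3:12
cycle 9: stall // r0:-4,r1:Mul2,r2:Mul1,r3:12
cycle 10: CDB Mul2=144; issue MUL r0<-Mul2 // r0:Mul2,r1:144,r2:Mul1,r3:12
cycle 11: issue SUB r3<-Add1 // r0:Mul2,r1:144,r2:Mul1,r3:Add1
cycle 12: stall // r0:Mul2,r1:144,r2:Mul1,r3:Add1
cycle 13: stall // r0:Mul2,r1:144,r2:Mul1,r3:Add1
cycle 14: stall // r0:Mul2,r1:144,r2:Mul1,r3:Add1
cycle 15: CDB Mul1=1728; issue MUL r0<-Mul1 // r0:Mul1,r1:144,r2:1728,r3:Add1
cycle 16: - // r0:Mul1,r1:144,r2:1728,r3:Add1
cycle 17: - // r0:Mul1,r1:144,r2:1728,r3:Add1
cycle 18: - // r0:Mul1,r1:144,r2:1728,r3:Add1
cycle 19: - // r0:Mul1,r1:144,r2:1728,r3:Add1
cycle 20: CDB Mul2=2985984 // r0:Mul1,r1:144,r2:1728,r3:Add1
cycle 21: - // r0:Mul1,r1:144,r2:1728,r3:Add1
cycle 22: CDB Add1=-2985840 // r0:Mul1,r1:144,r2:1728,r3:-2985840
cycle 23: - // r0:Mul1,r1:144,r2:1728,r3:-2985840
cycle 24: - // r0:Mul1,r1:144,r2:1728,r3:-2985840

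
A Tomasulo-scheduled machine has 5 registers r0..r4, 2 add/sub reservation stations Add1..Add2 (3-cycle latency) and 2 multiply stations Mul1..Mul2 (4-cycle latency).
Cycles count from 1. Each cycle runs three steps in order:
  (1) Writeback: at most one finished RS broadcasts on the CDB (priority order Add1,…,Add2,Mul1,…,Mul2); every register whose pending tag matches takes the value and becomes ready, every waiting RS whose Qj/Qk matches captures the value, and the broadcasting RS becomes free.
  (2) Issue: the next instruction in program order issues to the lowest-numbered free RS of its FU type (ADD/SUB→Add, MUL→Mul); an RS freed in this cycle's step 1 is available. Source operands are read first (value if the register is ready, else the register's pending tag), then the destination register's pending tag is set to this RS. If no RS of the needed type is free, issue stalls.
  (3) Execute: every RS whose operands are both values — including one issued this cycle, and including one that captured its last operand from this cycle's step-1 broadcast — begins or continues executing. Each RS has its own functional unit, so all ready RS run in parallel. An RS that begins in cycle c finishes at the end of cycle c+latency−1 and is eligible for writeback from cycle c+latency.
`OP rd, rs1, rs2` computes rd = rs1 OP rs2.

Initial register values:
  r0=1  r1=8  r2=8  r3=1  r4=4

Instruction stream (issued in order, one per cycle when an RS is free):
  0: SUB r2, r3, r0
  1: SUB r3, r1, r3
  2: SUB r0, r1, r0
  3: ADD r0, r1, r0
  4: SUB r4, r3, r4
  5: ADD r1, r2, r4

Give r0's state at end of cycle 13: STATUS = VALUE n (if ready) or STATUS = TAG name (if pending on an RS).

STATUS = VALUE 15

c1: issue SUB r2<-Add1 | r0:1,r1:8,r2:Add1,r3:1,r4:4
c2: issue SUB r3<-Add2 | r0:1,r1:8,r2:Add1,r3:Add2,r4:4
c3: stall | r0:1,r1:8,r2:Add1,r3:Add2,r4:4
c4: CDB Add1=0; issue SUB r0<-Add1 | r0:Add1,r1:8,r2:0,r3:Add2,r4:4
c5: CDB Add2=7; issue ADD r0<-Add2 | r0:Add2,r1:8,r2:0,r3:7,r4:4
c6: stall | r0:Add2,r1:8,r2:0,r3:7,r4:4
c7: CDB Add1=7; issue SUB r4<-Add1 | r0:Add2,r1:8,r2:0,r3:7,r4:Add1
c8: stall | r0:Add2,r1:8,r2:0,r3:7,r4:Add1
c9: stall | r0:Add2,r1:8,r2:0,r3:7,r4:Add1
c10: CDB Add1=3; issue ADD r1<-Add1 | r0:Add2,r1:Add1,r2:0,r3:7,r4:3
c11: CDB Add2=15 | r0:15,r1:Add1,r2:0,r3:7,r4:3
c12: - | r0:15,r1:Add1,r2:0,r3:7,r4:3
c13: CDB Add1=3 | r0:15,r1:3,r2:0,r3:7,r4:3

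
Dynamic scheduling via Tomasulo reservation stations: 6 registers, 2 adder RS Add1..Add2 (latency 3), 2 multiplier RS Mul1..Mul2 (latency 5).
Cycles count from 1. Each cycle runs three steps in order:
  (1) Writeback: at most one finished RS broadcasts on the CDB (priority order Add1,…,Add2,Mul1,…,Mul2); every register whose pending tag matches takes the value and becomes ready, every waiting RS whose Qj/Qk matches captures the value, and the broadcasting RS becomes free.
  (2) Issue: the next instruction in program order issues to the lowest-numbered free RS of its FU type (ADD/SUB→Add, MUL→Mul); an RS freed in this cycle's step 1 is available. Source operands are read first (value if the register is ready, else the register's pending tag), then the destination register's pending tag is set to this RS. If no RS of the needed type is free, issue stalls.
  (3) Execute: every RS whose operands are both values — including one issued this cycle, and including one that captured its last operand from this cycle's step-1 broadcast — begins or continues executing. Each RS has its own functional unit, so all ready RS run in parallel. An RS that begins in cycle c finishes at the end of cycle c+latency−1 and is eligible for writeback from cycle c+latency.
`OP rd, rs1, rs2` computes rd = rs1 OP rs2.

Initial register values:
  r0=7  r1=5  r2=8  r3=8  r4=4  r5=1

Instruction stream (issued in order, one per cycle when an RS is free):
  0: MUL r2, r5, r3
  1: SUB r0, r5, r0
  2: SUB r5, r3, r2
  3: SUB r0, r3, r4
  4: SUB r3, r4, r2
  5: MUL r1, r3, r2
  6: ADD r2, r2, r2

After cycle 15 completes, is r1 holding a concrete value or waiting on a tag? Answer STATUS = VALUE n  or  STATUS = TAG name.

c1: issue MUL r2<-Mul1 | r0:7,r1:5,r2:Mul1,r3:8,r4:4,r5:1
c2: issue SUB r0<-Add1 | r0:Add1,r1:5,r2:Mul1,r3:8,r4:4,r5:1
c3: issue SUB r5<-Add2 | r0:Add1,r1:5,r2:Mul1,r3:8,r4:4,r5:Add2
c4: stall | r0:Add1,r1:5,r2:Mul1,r3:8,r4:4,r5:Add2
c5: CDB Add1=-6; issue SUB r0<-Add1 | r0:Add1,r1:5,r2:Mul1,r3:8,r4:4,r5:Add2
c6: CDB Mul1=8; stall | r0:Add1,r1:5,r2:8,r3:8,r4:4,r5:Add2
c7: stall | r0:Add1,r1:5,r2:8,r3:8,r4:4,r5:Add2
c8: CDB Add1=4; issue SUB r3<-Add1 | r0:4,r1:5,r2:8,r3:Add1,r4:4,r5:Add2
c9: CDB Add2=0; issue MUL r1<-Mul1 | r0:4,r1:Mul1,r2:8,r3:Add1,r4:4,r5:0
c10: issue ADD r2<-Add2 | r0:4,r1:Mul1,r2:Add2,r3:Add1,r4:4,r5:0
c11: CDB Add1=-4 | r0:4,r1:Mul1,r2:Add2,r3:-4,r4:4,r5:0
c12: - | r0:4,r1:Mul1,r2:Add2,r3:-4,r4:4,r5:0
c13: CDB Add2=16 | r0:4,r1:Mul1,r2:16,r3:-4,r4:4,r5:0
c14: - | r0:4,r1:Mul1,r2:16,r3:-4,r4:4,r5:0
c15: - | r0:4,r1:Mul1,r2:16,r3:-4,r4:4,r5:0

STATUS = TAG Mul1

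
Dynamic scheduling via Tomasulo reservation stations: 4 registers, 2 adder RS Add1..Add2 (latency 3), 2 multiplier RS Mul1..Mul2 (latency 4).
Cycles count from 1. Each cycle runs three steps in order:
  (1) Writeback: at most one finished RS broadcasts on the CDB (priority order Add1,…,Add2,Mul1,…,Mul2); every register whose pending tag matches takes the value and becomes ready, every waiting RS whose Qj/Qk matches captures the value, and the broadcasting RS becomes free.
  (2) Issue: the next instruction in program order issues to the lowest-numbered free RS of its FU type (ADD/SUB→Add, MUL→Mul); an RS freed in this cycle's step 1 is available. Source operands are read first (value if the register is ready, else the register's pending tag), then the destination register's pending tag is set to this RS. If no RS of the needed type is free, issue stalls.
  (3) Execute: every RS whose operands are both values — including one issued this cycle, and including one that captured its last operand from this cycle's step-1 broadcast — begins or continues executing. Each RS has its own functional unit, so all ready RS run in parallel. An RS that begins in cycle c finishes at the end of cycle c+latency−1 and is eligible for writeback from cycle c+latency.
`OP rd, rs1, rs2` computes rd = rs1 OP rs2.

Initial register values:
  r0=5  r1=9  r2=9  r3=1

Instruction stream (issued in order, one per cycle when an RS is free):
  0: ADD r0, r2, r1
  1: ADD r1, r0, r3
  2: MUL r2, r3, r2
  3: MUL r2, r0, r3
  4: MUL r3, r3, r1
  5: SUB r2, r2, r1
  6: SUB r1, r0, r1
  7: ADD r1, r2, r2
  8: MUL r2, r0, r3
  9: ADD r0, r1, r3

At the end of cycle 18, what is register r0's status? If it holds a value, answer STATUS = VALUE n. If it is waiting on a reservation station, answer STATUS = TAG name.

STATUS = VALUE 17

  c1: issue ADD r0<-Add1  regs: r0:Add1,r1:9,r2:9,r3:1
  c2: issue ADD r1<-Add2  regs: r0:Add1,r1:Add2,r2:9,r3:1
  c3: issue MUL r2<-Mul1  regs: r0:Add1,r1:Add2,r2:Mul1,r3:1
  c4: CDB Add1=18; issue MUL r2<-Mul2  regs: r0:18,r1:Add2,r2:Mul2,r3:1
  c5: stall  regs: r0:18,r1:Add2,r2:Mul2,r3:1
  c6: stall  regs: r0:18,r1:Add2,r2:Mul2,r3:1
  c7: CDB Add2=19; stall  regs: r0:18,r1:19,r2:Mul2,r3:1
  c8: CDB Mul1=9; issue MUL r3<-Mul1  regs: r0:18,r1:19,r2:Mul2,r3:Mul1
  c9: CDB Mul2=18; issue SUB r2<-Add1  regs: r0:18,r1:19,r2:Add1,r3:Mul1
  c10: issue SUB r1<-Add2  regs: r0:18,r1:Add2,r2:Add1,r3:Mul1
  c11: stall  regs: r0:18,r1:Add2,r2:Add1,r3:Mul1
  c12: CDB Add1=-1; issue ADD r1<-Add1  regs: r0:18,r1:Add1,r2:-1,r3:Mul1
  c13: CDB Add2=-1; issue MUL r2<-Mul2  regs: r0:18,r1:Add1,r2:Mul2,r3:Mul1
  c14: CDB Mul1=19; issue ADD r0<-Add2  regs: r0:Add2,r1:Add1,r2:Mul2,r3:19
  c15: CDB Add1=-2  regs: r0:Add2,r1:-2,r2:Mul2,r3:19
  c16: -  regs: r0:Add2,r1:-2,r2:Mul2,r3:19
  c17: -  regs: r0:Add2,r1:-2,r2:Mul2,r3:19
  c18: CDB Add2=17  regs: r0:17,r1:-2,r2:Mul2,r3:19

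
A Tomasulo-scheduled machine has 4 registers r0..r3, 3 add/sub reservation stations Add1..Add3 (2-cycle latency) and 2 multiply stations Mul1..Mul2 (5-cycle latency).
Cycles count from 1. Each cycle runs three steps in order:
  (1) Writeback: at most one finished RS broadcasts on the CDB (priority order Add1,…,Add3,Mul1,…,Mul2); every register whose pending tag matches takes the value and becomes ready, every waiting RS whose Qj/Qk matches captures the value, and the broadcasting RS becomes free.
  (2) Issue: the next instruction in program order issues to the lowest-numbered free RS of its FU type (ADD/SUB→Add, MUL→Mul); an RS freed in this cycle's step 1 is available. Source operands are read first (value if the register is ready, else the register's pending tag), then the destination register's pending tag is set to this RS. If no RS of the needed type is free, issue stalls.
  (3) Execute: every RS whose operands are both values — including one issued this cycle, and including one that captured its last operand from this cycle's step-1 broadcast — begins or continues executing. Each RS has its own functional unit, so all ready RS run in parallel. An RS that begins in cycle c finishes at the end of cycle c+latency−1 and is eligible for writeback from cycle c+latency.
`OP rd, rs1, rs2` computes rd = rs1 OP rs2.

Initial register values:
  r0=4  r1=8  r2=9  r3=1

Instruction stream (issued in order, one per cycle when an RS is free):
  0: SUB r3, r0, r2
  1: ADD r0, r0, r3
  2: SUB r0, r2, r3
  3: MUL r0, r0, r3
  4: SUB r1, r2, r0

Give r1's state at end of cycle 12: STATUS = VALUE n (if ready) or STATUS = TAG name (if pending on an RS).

STATUS = VALUE 79

  c1: issue SUB r3<-Add1  regs: r0:4,r1:8,r2:9,r3:Add1
  c2: issue ADD r0<-Add2  regs: r0:Add2,r1:8,r2:9,r3:Add1
  c3: CDB Add1=-5; issue SUB r0<-Add1  regs: r0:Add1,r1:8,r2:9,r3:-5
  c4: issue MUL r0<-Mul1  regs: r0:Mul1,r1:8,r2:9,r3:-5
  c5: CDB Add1=14; issue SUB r1<-Add1  regs: r0:Mul1,r1:Add1,r2:9,r3:-5
  c6: CDB Add2=-1  regs: r0:Mul1,r1:Add1,r2:9,r3:-5
  c7: -  regs: r0:Mul1,r1:Add1,r2:9,r3:-5
  c8: -  regs: r0:Mul1,r1:Add1,r2:9,r3:-5
  c9: -  regs: r0:Mul1,r1:Add1,r2:9,r3:-5
  c10: CDB Mul1=-70  regs: r0:-70,r1:Add1,r2:9,r3:-5
  c11: -  regs: r0:-70,r1:Add1,r2:9,r3:-5
  c12: CDB Add1=79  regs: r0:-70,r1:79,r2:9,r3:-5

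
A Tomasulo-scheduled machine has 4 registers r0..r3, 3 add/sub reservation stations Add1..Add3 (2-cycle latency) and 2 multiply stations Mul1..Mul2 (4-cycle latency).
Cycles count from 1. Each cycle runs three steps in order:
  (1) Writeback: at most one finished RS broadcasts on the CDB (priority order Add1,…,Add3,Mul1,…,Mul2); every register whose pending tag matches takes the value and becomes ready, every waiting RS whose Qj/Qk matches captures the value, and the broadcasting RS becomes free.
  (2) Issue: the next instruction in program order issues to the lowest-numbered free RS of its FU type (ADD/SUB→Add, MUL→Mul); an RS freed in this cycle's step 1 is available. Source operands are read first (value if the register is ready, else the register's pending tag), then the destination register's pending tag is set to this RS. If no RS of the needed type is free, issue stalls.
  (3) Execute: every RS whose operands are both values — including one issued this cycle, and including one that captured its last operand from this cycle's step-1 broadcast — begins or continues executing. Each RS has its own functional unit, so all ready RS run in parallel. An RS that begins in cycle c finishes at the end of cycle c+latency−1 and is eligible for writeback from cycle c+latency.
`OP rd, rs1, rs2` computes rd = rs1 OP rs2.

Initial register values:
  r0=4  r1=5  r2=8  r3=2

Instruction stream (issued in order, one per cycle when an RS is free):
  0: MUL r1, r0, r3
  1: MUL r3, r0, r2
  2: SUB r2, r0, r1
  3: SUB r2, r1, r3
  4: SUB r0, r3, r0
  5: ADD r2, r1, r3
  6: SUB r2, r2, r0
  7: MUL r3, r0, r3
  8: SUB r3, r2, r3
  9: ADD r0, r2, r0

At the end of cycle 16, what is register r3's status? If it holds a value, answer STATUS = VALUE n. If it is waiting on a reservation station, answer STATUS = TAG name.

c1: issue MUL r1<-Mul1 | r0:4,r1:Mul1,r2:8,r3:2
c2: issue MUL r3<-Mul2 | r0:4,r1:Mul1,r2:8,r3:Mul2
c3: issue SUB r2<-Add1 | r0:4,r1:Mul1,r2:Add1,r3:Mul2
c4: issue SUB r2<-Add2 | r0:4,r1:Mul1,r2:Add2,r3:Mul2
c5: CDB Mul1=8; issue SUB r0<-Add3 | r0:Add3,r1:8,r2:Add2,r3:Mul2
c6: CDB Mul2=32; stall | r0:Add3,r1:8,r2:Add2,r3:32
c7: CDB Add1=-4; issue ADD r2<-Add1 | r0:Add3,r1:8,r2:Add1,r3:32
c8: CDB Add2=-24; issue SUB r2<-Add2 | r0:Add3,r1:8,r2:Add2,r3:32
c9: CDB Add1=40; issue MUL r3<-Mul1 | r0:Add3,r1:8,r2:Add2,r3:Mul1
c10: CDB Add3=28; issue SUB r3<-Add1 | r0:28,r1:8,r2:Add2,r3:Add1
c11: issue ADD r0<-Add3 | r0:Add3,r1:8,r2:Add2,r3:Add1
c12: CDB Add2=12 | r0:Add3,r1:8,r2:12,r3:Add1
c13: - | r0:Add3,r1:8,r2:12,r3:Add1
c14: CDB Add3=40 | r0:40,r1:8,r2:12,r3:Add1
c15: CDB Mul1=896 | r0:40,r1:8,r2:12,r3:Add1
c16: - | r0:40,r1:8,r2:12,r3:Add1

STATUS = TAG Add1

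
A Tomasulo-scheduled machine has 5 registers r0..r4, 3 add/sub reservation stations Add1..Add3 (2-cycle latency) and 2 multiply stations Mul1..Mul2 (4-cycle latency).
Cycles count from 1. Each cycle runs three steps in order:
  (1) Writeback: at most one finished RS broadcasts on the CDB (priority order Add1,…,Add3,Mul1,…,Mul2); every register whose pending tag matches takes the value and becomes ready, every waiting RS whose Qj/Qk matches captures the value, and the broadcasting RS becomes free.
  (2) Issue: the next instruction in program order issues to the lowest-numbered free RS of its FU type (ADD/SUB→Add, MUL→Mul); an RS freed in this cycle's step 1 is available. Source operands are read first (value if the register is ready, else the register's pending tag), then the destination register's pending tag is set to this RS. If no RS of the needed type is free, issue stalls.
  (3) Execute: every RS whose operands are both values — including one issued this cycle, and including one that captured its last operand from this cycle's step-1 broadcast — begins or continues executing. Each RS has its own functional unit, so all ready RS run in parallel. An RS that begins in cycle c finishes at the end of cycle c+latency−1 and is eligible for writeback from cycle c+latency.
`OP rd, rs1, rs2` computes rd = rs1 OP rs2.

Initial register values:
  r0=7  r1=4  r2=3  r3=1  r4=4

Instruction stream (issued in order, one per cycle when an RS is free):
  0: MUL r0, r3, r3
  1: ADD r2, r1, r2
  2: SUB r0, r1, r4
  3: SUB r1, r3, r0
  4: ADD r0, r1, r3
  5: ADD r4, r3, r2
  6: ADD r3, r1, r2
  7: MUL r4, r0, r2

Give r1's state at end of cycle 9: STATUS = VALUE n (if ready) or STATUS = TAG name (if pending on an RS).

cycle 1: issue MUL r0<-Mul1 // r0:Mul1,r1:4,r2:3,r3:1,r4:4
cycle 2: issue ADD r2<-Add1 // r0:Mul1,r1:4,r2:Add1,r3:1,r4:4
cycle 3: issue SUB r0<-Add2 // r0:Add2,r1:4,r2:Add1,r3:1,r4:4
cycle 4: CDB Add1=7; issue SUB r1<-Add1 // r0:Add2,r1:Add1,r2:7,r3:1,r4:4
cycle 5: CDB Add2=0; issue ADD r0<-Add2 // r0:Add2,r1:Add1,r2:7,r3:1,r4:4
cycle 6: CDB Mul1=1; issue ADD r4<-Add3 // r0:Add2,r1:Add1,r2:7,r3:1,r4:Add3
cycle 7: CDB Add1=1; issue ADD r3<-Add1 // r0:Add2,r1:1,r2:7,r3:Add1,r4:Add3
cycle 8: CDB Add3=8; issue MUL r4<-Mul1 // r0:Add2,r1:1,r2:7,r3:Add1,r4:Mul1
cycle 9: CDB Add1=8 // r0:Add2,r1:1,r2:7,r3:8,r4:Mul1

STATUS = VALUE 1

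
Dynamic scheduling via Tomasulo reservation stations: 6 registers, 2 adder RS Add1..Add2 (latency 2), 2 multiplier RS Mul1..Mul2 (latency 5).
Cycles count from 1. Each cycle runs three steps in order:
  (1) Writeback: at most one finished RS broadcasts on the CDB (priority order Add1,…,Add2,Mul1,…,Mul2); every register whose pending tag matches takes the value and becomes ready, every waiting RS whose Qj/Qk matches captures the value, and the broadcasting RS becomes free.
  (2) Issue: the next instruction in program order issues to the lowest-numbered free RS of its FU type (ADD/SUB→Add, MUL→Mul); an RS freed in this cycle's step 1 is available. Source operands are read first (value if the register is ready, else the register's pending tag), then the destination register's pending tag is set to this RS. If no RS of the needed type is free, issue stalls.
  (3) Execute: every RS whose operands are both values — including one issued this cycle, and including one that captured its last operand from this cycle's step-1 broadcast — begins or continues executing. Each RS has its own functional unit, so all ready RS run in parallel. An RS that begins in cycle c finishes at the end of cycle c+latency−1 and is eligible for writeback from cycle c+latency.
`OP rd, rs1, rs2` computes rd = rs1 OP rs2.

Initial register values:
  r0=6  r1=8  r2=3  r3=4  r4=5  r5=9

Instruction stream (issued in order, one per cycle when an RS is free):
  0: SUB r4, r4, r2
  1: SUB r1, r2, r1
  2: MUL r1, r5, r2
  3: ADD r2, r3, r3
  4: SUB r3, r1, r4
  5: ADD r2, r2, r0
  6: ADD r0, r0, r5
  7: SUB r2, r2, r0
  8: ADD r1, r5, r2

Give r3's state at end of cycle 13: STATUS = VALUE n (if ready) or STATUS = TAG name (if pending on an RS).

  c1: issue SUB r4<-Add1  regs: r0:6,r1:8,r2:3,r3:4,r4:Add1,r5:9
  c2: issue SUB r1<-Add2  regs: r0:6,r1:Add2,r2:3,r3:4,r4:Add1,r5:9
  c3: CDB Add1=2; issue MUL r1<-Mul1  regs: r0:6,r1:Mul1,r2:3,r3:4,r4:2,r5:9
  c4: CDB Add2=-5; issue ADD r2<-Add1  regs: r0:6,r1:Mul1,r2:Add1,r3:4,r4:2,r5:9
  c5: issue SUB r3<-Add2  regs: r0:6,r1:Mul1,r2:Add1,r3:Add2,r4:2,r5:9
  c6: CDB Add1=8; issue ADD r2<-Add1  regs: r0:6,r1:Mul1,r2:Add1,r3:Add2,r4:2,r5:9
  c7: stall  regs: r0:6,r1:Mul1,r2:Add1,r3:Add2,r4:2,r5:9
  c8: CDB Add1=14; issue ADD r0<-Add1  regs: r0:Add1,r1:Mul1,r2:14,r3:Add2,r4:2,r5:9
  c9: CDB Mul1=27; stall  regs: r0:Add1,r1:27,r2:14,r3:Add2,r4:2,r5:9
  c10: CDB Add1=15; issue SUB r2<-Add1  regs: r0:15,r1:27,r2:Add1,r3:Add2,r4:2,r5:9
  c11: CDB Add2=25; issue ADD r1<-Add2  regs: r0:15,r1:Add2,r2:Add1,r3:25,r4:2,r5:9
  c12: CDB Add1=-1  regs: r0:15,r1:Add2,r2:-1,r3:25,r4:2,r5:9
  c13: -  regs: r0:15,r1:Add2,r2:-1,r3:25,r4:2,r5:9

STATUS = VALUE 25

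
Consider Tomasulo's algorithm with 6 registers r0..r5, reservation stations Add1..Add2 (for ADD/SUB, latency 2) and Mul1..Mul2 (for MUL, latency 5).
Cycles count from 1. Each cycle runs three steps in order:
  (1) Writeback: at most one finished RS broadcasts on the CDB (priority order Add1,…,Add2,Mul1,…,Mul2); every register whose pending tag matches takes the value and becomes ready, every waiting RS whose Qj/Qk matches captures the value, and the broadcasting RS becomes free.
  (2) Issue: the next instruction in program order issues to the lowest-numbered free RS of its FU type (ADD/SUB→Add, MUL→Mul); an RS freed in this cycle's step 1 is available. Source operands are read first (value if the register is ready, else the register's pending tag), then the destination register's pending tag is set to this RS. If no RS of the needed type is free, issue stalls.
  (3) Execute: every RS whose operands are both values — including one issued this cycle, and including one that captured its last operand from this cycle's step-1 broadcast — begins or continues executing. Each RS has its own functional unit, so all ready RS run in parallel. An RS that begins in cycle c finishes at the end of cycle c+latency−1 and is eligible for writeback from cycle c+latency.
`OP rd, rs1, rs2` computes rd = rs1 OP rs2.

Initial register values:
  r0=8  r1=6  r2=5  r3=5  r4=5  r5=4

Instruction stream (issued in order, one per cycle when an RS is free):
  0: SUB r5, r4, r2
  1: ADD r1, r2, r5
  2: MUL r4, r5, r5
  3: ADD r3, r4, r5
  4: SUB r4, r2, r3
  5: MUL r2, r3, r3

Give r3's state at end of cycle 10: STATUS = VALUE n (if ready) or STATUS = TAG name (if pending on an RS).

c1: issue SUB r5<-Add1 | r0:8,r1:6,r2:5,r3:5,r4:5,r5:Add1
c2: issue ADD r1<-Add2 | r0:8,r1:Add2,r2:5,r3:5,r4:5,r5:Add1
c3: CDB Add1=0; issue MUL r4<-Mul1 | r0:8,r1:Add2,r2:5,r3:5,r4:Mul1,r5:0
c4: issue ADD r3<-Add1 | r0:8,r1:Add2,r2:5,r3:Add1,r4:Mul1,r5:0
c5: CDB Add2=5; issue SUB r4<-Add2 | r0:8,r1:5,r2:5,r3:Add1,r4:Add2,r5:0
c6: issue MUL r2<-Mul2 | r0:8,r1:5,r2:Mul2,r3:Add1,r4:Add2,r5:0
c7: - | r0:8,r1:5,r2:Mul2,r3:Add1,r4:Add2,r5:0
c8: CDB Mul1=0 | r0:8,r1:5,r2:Mul2,r3:Add1,r4:Add2,r5:0
c9: - | r0:8,r1:5,r2:Mul2,r3:Add1,r4:Add2,r5:0
c10: CDB Add1=0 | r0:8,r1:5,r2:Mul2,r3:0,r4:Add2,r5:0

STATUS = VALUE 0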